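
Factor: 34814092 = 2^2 * 8703523^1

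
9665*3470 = 33537550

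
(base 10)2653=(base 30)2sd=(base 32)2it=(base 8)5135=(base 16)a5d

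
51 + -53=-2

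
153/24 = 51/8 ≈ 6.38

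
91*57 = 5187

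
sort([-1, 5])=[-1, 5]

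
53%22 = 9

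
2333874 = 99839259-97505385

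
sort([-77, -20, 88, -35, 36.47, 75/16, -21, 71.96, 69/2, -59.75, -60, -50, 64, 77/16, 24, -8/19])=[-77, -60, -59.75, -50, -35, -21, -20, -8/19, 75/16, 77/16, 24, 69/2, 36.47, 64, 71.96, 88]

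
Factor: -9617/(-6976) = 2^(-6)*59^1*109^(-1)*163^1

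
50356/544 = 12589/136 ≈ 92.57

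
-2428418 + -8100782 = -10529200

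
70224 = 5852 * 12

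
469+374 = 843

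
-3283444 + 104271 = -3179173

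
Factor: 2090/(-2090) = -1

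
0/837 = 0 = 0.00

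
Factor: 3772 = 2^2 * 23^1 * 41^1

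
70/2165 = 14/433 ≈ 0.0323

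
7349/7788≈0.944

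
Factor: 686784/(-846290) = -1 * 2^5 * 3^1 * 5^(-1) * 7^2 * 73^1 * 84629^(-1) = -343392/423145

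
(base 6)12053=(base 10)1761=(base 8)3341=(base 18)57f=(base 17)61a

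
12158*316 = 3841928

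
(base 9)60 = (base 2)110110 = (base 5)204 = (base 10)54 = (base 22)2a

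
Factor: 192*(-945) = -1*2^6*3^4*5^1*7^1 = -181440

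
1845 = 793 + 1052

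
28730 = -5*(-5746)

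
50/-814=-25/407 ≈ -0.0614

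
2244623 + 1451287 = 3695910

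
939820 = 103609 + 836211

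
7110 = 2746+4364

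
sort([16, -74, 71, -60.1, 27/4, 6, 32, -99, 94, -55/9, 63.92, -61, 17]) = [-99, -74, -61, -60.1, -55/9, 6, 27/4, 16, 17, 32, 63.92, 71, 94]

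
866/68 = 12 + 25/34≈12.74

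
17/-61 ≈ -0.279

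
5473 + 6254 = 11727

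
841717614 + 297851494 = 1139569108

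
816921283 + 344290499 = 1161211782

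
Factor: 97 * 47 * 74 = 2^1 * 37^1 * 47^1 * 97^1 = 337366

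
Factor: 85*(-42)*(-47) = 2^1*3^1*5^1*7^1*17^1*47^1 = 167790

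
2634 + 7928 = 10562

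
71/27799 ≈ 0.00255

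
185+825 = 1010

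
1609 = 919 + 690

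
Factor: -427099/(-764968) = 2^(-3) * 487^1 * 877^1 * 95621^(-1)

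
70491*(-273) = -19244043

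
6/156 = 1/26 ≈ 0.0385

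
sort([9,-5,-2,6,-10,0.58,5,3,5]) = [-10,-5,-2,0.58,3,5,5,6,9]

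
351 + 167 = 518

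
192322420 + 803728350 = 996050770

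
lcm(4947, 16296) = 277032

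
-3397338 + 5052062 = 1654724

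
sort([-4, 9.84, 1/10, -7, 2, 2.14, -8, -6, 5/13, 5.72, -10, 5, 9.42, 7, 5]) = [-10, -8, -7, -6, -4, 1/10, 5/13, 2, 2.14, 5, 5, 5.72, 7, 9.42, 9.84]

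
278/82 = 3+16/41 ≈ 3.39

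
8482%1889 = 926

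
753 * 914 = 688242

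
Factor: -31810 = -1 * 2^1 * 5^1 * 3181^1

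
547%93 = 82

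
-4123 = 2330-6453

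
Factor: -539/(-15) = 3^(-1) * 5^(-1) * 7^2 * 11^1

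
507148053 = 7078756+500069297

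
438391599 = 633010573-194618974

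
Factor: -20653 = -1*19^1*1087^1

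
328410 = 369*890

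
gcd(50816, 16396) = 4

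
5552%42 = 8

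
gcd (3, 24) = 3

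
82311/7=11758 + 5/7 ≈ 11758.71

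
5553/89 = 62 + 35/89 ≈ 62.39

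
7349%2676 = 1997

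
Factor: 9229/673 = 11^1*673^(-1)*839^1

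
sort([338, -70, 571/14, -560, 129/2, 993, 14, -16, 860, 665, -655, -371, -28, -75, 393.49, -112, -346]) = [-655, -560, -371, -346, -112, -75, -70, -28, -16, 14, 571/14, 129/2, 338, 393.49, 665, 860, 993]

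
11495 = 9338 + 2157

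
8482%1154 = 404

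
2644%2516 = 128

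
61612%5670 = 4912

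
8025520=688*11665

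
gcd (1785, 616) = 7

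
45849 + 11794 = 57643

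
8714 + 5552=14266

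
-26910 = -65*414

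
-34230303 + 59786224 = 25555921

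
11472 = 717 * 16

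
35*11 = 385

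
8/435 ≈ 0.0184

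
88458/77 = 1148 + 62/77 ≈ 1148.81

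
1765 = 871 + 894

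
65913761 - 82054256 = -16140495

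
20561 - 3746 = 16815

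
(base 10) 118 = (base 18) 6a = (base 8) 166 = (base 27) 4a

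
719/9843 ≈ 0.0730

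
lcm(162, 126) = 1134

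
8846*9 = 79614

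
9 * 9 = 81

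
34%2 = 0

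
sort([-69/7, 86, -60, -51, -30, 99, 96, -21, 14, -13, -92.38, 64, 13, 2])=[-92.38, -60, -51, -30, -21, -13, -69/7, 2, 13, 14, 64, 86, 96, 99]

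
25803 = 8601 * 3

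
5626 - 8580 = -2954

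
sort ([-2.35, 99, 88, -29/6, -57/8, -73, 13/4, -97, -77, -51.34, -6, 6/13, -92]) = [-97, -92, -77, -73, -51.34, -57/8, -6, -29/6, -2.35, 6/13, 13/4, 88, 99]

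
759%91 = 31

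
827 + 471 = 1298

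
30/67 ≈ 0.448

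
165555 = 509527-343972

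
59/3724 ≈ 0.0158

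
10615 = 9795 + 820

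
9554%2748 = 1310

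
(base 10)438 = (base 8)666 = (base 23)j1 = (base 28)fi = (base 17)18d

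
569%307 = 262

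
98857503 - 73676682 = 25180821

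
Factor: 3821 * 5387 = 3821^1 * 5387^1 = 20583727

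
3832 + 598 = 4430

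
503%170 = 163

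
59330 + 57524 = 116854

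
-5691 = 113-5804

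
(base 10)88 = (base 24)3g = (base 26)3a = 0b1011000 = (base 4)1120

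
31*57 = 1767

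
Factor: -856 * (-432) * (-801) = -1 * 2^7 * 3^5 * 89^1 * 107^1 = -296203392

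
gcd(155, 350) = 5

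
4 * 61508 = 246032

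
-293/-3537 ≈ 0.0828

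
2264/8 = 283 = 283.00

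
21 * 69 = 1449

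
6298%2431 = 1436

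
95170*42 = 3997140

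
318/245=1 + 73/245 ≈ 1.30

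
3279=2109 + 1170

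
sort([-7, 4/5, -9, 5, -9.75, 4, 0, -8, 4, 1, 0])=[-9.75, -9, -8, -7, 0, 0, 4/5, 1, 4, 4, 5]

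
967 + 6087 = 7054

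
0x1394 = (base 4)1032110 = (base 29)5ro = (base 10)5012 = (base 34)4be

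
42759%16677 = 9405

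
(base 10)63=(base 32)1v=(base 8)77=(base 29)25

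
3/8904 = 1/2968 ≈ 0.000337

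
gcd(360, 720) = 360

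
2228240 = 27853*80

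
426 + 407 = 833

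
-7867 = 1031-8898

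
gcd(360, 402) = 6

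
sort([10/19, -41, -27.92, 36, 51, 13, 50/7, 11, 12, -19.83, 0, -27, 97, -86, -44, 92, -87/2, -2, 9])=[-86, -44, -87/2, -41, -27.92, -27, -19.83, -2, 0, 10/19, 50/7, 9, 11, 12, 13, 36, 51, 92, 97]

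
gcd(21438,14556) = 6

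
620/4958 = 310/2479 ≈ 0.125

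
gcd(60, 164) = 4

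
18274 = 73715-55441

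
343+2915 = 3258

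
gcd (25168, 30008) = 968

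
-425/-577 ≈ 0.737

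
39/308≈0.127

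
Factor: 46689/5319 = 3^(-2)*79^1 = 79/9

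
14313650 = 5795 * 2470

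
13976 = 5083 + 8893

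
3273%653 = 8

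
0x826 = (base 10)2086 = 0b100000100110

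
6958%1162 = 1148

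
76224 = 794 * 96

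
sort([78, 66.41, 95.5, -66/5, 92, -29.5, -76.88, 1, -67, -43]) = [-76.88, -67, -43, -29.5, -66/5, 1, 66.41, 78, 92, 95.5]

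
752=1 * 752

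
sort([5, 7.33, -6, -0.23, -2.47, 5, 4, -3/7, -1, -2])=[-6, -2.47, -2, -1, -3/7, -0.23, 4, 5, 5, 7.33]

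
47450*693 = 32882850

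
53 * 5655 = 299715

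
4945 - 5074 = -129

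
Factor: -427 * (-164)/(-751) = -1 * 2^2 * 7^1 * 41^1 * 61^1 * 751^(-1) = -70028/751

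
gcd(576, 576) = 576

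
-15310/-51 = 300 + 10/51 ≈ 300.20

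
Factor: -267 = -1 * 3^1 * 89^1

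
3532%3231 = 301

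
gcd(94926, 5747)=1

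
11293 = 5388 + 5905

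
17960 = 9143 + 8817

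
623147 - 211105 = 412042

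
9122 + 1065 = 10187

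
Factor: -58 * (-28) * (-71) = -1 * 2^3 * 7^1 * 29^1 * 71^1 = -115304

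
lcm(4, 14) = 28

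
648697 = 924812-276115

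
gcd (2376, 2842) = 2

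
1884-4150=-2266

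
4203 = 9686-5483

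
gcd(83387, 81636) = 1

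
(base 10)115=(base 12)97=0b1110011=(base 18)67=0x73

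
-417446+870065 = 452619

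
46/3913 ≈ 0.0118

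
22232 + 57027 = 79259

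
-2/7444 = -1/3722≈-0.000269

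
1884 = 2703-819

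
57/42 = 1+5/14 ≈ 1.36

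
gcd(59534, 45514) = 2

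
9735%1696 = 1255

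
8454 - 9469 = -1015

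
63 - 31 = 32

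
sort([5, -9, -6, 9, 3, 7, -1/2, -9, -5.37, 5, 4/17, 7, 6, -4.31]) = [-9, -9, -6, -5.37, -4.31, -1/2, 4/17, 3, 5, 5, 6, 7, 7, 9]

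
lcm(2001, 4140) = 120060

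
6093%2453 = 1187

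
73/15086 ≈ 0.00484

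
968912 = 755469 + 213443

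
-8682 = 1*(-8682)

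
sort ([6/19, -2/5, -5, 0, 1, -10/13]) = [-5, -10/13, -2/5, 0, 6/19, 1]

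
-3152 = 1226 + -4378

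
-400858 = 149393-550251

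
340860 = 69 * 4940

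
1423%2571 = 1423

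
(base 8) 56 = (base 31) 1f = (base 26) 1k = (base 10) 46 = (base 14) 34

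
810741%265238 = 15027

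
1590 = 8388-6798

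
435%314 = 121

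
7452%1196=276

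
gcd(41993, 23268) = 7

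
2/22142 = 1/11071 ≈ 0.0000903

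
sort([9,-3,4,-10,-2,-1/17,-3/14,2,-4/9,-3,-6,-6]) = [-10,-6,-6,-3,-3,-2,-4/9,-3/14,-1/17,2,4,9]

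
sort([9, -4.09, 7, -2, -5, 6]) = [-5, -4.09, -2, 6, 7, 9]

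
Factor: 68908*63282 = 2^3*3^1*7^1*23^1*53^1*107^1*199^1 = 4360636056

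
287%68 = 15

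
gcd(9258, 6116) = 2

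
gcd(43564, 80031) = 1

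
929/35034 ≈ 0.0265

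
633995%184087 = 81734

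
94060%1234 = 276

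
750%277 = 196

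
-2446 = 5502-7948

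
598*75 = 44850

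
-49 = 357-406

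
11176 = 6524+4652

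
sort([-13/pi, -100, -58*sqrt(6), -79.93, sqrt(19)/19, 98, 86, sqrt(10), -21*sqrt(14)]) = [-58*sqrt(6), -100, -79.93, -21*sqrt(14), -13/pi, sqrt(19)/19, sqrt(10), 86, 98]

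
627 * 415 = 260205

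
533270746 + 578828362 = 1112099108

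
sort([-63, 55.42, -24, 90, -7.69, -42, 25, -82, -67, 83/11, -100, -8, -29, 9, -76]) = [-100, -82, -76, -67, -63, -42, -29, -24, -8, -7.69, 83/11, 9, 25, 55.42, 90]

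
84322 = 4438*19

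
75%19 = 18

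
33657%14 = 1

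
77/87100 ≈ 0.000884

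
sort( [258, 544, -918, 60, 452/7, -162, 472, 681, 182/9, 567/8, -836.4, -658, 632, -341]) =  [-918, -836.4, -658, -341, -162, 182/9, 60, 452/7, 567/8, 258, 472, 544, 632, 681]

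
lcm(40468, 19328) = 1294976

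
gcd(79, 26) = 1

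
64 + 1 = 65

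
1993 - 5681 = -3688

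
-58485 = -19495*3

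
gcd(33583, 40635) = 43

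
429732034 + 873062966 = 1302795000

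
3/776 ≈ 0.00387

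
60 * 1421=85260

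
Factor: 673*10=2^1*5^1*673^1=6730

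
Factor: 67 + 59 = 2^1*3^2*7^1 = 126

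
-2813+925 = -1888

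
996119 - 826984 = 169135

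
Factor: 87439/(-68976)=-1 * 2^(-4) * 3^(-2) * 11^1 * 479^(-1) * 7949^1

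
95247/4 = 23811 + 3/4 = 23811.75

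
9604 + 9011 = 18615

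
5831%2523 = 785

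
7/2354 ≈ 0.00297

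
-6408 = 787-7195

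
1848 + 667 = 2515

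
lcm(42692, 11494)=298844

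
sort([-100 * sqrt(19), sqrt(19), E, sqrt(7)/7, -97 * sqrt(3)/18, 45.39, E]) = [-100 * sqrt(19), -97 * sqrt(3)/18, sqrt(7)/7, E, E, sqrt(19), 45.39]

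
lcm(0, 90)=0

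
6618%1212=558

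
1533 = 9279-7746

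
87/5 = 17 + 2/5 = 17.40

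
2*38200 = 76400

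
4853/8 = 606 + 5/8 ≈ 606.63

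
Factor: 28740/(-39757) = -1*2^2*3^1*5^1*83^(-1) = -60/83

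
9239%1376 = 983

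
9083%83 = 36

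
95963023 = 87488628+8474395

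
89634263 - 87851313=1782950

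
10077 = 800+9277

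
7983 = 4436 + 3547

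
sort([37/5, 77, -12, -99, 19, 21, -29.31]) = [-99, -29.31, -12, 37/5, 19, 21, 77]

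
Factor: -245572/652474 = -1*2^1*29^2*41^(-1)*109^(-1) = -1682/4469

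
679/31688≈0.0214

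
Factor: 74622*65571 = 2^1*3^2*11^1*1987^1*12437^1 = 4893039162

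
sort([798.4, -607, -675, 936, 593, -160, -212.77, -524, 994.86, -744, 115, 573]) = [-744, -675, -607, -524, -212.77, -160, 115, 573, 593, 798.4, 936, 994.86]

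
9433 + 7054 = 16487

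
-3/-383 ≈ 0.00783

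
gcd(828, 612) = 36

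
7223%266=41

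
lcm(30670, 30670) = 30670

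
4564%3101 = 1463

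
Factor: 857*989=23^1*43^1*857^1=847573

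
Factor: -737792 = -1*2^9*11^1*131^1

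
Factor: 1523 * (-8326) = -1 * 2^1 * 23^1 * 181^1 * 1523^1 = -12680498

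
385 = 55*7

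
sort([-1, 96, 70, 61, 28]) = [-1, 28, 61, 70, 96]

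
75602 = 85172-9570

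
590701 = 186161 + 404540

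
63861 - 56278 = 7583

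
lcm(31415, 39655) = 2418955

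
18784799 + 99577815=118362614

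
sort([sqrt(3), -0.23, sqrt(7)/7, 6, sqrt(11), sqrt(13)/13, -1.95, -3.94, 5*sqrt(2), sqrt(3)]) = [-3.94, -1.95, -0.23, sqrt(13)/13, sqrt(7)/7, sqrt(3), sqrt(3), sqrt(11), 6, 5*sqrt(2)]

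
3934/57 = 69+1/57 ≈ 69.02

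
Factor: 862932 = 2^2*3^1*7^1*10273^1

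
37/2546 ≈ 0.0145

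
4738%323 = 216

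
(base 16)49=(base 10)73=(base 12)61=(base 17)45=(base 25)2n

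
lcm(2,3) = 6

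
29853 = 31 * 963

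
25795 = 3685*7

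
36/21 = 12/7 ≈ 1.71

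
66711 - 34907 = 31804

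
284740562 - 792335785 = -507595223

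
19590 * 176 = 3447840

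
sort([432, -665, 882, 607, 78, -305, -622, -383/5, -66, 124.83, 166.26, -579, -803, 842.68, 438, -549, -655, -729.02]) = [-803, -729.02, -665, -655, -622, -579, -549, -305, -383/5, -66, 78, 124.83, 166.26, 432, 438, 607, 842.68, 882]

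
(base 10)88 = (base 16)58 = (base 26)3a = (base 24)3g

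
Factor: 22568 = 2^3*7^1*13^1*31^1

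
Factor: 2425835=5^1 * 485167^1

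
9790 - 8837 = 953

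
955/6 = 159+1/6 ≈ 159.17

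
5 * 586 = 2930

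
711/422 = 1 + 289/422 ≈ 1.68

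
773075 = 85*9095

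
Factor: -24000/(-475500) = 2^4 * 317^(-1) = 16/317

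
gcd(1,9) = 1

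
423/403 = 1 + 20/403 ≈ 1.05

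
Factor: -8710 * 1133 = -1 * 2^1 * 5^1 * 11^1 * 13^1 * 67^1 * 103^1 = -9868430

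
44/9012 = 11/2253 ≈ 0.00488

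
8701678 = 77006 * 113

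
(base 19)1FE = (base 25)11A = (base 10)660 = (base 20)1D0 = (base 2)1010010100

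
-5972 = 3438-9410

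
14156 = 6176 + 7980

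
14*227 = 3178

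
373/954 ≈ 0.391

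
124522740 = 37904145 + 86618595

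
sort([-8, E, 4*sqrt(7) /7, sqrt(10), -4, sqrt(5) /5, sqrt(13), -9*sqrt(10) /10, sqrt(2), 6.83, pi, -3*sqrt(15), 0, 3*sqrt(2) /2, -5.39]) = [-3*sqrt(15), -8, -5.39, -4, -9*sqrt(10) /10, 0, sqrt(5) /5, sqrt(2), 4*sqrt(7) /7, 3*sqrt(2) /2, E, pi, sqrt(10), sqrt(13), 6.83]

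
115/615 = 23/123 ≈ 0.187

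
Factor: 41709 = 3^1*13903^1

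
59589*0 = 0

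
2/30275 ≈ 0.0000661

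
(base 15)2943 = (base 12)5146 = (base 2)10001010000110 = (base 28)b7i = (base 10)8838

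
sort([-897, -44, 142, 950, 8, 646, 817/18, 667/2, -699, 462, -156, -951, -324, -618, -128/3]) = [-951, -897, -699, -618, -324, -156, -44, -128/3, 8, 817/18, 142, 667/2, 462, 646, 950]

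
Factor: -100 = -1*2^2*5^2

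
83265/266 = 11895/38 ≈ 313.03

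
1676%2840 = 1676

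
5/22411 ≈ 0.000223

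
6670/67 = 99 + 37/67≈99.55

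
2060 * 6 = 12360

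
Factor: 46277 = 7^1*11^1*601^1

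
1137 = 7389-6252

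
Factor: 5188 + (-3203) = 5^1 * 397^1 = 1985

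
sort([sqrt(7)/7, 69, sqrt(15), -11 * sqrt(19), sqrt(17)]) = [-11 * sqrt(19), sqrt(7)/7, sqrt(15), sqrt(17), 69]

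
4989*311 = 1551579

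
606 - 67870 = -67264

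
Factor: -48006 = -1 * 2^1 * 3^3 * 7^1 * 127^1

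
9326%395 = 241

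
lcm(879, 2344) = 7032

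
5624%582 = 386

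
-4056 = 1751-5807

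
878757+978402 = 1857159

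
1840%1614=226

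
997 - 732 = 265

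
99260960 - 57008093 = 42252867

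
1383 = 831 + 552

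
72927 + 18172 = 91099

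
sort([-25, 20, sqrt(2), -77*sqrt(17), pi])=[-77*sqrt(17), -25, sqrt(2), pi, 20]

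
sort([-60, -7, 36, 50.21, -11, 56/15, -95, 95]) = [-95, -60, -11, -7, 56/15, 36, 50.21, 95]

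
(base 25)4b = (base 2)1101111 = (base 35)36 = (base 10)111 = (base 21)56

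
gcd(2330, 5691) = 1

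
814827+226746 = 1041573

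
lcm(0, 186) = 0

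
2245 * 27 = 60615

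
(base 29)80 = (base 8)350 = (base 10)232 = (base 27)8g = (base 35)6m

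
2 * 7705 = 15410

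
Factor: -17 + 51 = 2^1 * 17^1 = 34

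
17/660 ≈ 0.0258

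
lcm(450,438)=32850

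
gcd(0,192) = 192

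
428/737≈0.581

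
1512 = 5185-3673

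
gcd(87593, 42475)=1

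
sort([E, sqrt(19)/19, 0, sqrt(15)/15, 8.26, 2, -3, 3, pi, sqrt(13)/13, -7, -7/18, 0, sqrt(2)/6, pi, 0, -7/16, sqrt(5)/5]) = [-7, -3, -7/16, -7/18, 0, 0, 0, sqrt(19)/19, sqrt(2)/6, sqrt(15)/15, sqrt(13)/13, sqrt(5)/5, 2, E, 3, pi, pi, 8.26]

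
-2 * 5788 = -11576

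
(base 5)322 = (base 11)7a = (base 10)87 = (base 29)30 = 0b1010111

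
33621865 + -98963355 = -65341490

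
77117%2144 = 2077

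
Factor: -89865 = -1*3^2*5^1*1997^1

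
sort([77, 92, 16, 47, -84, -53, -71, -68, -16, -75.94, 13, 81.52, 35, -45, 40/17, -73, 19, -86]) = [-86, -84, -75.94, -73, -71, -68, -53, -45, -16, 40/17, 13, 16, 19, 35, 47, 77, 81.52, 92]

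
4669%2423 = 2246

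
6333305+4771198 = 11104503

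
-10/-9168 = 5/4584 ≈ 0.00109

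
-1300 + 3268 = 1968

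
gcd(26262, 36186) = 6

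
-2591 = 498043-500634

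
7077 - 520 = 6557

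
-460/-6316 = 115/1579 ≈ 0.0728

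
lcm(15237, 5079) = 15237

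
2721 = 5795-3074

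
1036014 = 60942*17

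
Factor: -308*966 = -1*2^3*3^1*7^2*11^1*23^1 = -297528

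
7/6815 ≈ 0.00103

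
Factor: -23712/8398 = -1*2^4*3^1*17^(-1) = -48/17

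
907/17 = 53+6/17 ≈ 53.35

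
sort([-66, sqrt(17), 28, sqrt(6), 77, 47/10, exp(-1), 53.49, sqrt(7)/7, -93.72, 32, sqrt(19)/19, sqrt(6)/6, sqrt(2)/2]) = [-93.72, -66, sqrt(19)/19, exp(-1), sqrt(7)/7, sqrt(6)/6, sqrt(2)/2, sqrt(6), sqrt(17), 47/10, 28, 32, 53.49, 77]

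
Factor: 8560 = 2^4*5^1*107^1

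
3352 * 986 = 3305072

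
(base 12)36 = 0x2a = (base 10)42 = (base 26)1g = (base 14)30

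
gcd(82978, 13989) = 1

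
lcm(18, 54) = 54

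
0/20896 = 0 = 0.00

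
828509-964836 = -136327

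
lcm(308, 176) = 1232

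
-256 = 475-731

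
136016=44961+91055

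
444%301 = 143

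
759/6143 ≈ 0.124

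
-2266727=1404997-3671724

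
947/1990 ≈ 0.476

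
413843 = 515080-101237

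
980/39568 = 245/9892 ≈ 0.0248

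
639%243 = 153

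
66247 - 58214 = 8033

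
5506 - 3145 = 2361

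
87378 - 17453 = 69925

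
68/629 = 4/37 ≈ 0.108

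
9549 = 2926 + 6623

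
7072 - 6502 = 570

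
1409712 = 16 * 88107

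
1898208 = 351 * 5408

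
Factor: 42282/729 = 2^1*29^1 = 58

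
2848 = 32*89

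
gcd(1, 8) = 1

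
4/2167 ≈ 0.00185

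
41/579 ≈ 0.0708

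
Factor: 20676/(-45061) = -1*2^2*3^1*1723^1*45061^(-1)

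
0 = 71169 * 0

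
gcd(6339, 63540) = 3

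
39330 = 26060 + 13270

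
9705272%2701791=1599899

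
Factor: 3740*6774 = 2^3*3^1*5^1*11^1*17^1*1129^1 = 25334760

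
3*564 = 1692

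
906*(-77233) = -69973098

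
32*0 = 0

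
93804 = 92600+1204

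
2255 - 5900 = -3645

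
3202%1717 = 1485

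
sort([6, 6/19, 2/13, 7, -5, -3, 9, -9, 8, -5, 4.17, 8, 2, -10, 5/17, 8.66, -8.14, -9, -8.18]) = [-10, -9, -9, -8.18, -8.14, -5, -5, -3, 2/13, 5/17, 6/19, 2, 4.17, 6, 7, 8, 8, 8.66, 9]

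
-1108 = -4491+3383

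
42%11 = 9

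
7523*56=421288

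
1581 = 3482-1901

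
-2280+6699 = 4419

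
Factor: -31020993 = -1 * 3^2 * 743^1 * 4639^1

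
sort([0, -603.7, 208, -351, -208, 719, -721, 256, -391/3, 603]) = [-721, -603.7, -351, -208, -391/3, 0, 208, 256, 603, 719]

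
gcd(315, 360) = 45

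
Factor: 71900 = 2^2*5^2*719^1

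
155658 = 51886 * 3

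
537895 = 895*601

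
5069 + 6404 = 11473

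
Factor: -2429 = -1 * 7^1 * 347^1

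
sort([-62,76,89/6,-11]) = [-62,-11,89/6,76]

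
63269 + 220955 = 284224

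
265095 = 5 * 53019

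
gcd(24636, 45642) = 6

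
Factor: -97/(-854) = 2^(-1) * 7^(-1) * 61^(-1) * 97^1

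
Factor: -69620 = -1 * 2^2 * 5^1 * 59^2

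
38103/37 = 1029 + 30/37 ≈ 1029.81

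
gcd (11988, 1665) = 333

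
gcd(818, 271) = 1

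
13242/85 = 155 + 67/85 ≈ 155.79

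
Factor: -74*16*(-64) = 2^11*37^1 = 75776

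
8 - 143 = -135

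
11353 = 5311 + 6042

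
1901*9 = 17109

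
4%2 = 0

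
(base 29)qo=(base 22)1d8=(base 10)778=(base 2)1100001010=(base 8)1412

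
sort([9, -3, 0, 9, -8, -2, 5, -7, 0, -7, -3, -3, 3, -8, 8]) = [-8, -8, -7, -7, -3, -3, -3, -2, 0, 0, 3, 5, 8, 9, 9]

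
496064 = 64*7751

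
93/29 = 3 + 6/29 ≈ 3.21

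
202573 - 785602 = -583029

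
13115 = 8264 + 4851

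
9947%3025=872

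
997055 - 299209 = 697846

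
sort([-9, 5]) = [-9, 5]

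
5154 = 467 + 4687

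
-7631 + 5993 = -1638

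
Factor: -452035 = -1 * 5^1 * 90407^1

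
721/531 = 1 + 190/531 ≈ 1.36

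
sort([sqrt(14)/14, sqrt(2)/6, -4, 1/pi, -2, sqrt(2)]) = [-4, -2, sqrt(2)/6, sqrt(14)/14, 1/pi, sqrt(2)]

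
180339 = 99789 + 80550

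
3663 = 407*9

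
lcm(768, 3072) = 3072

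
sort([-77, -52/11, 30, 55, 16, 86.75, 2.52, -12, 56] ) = [-77, -12, -52/11, 2.52, 16, 30, 55, 56, 86.75] 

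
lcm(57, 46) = 2622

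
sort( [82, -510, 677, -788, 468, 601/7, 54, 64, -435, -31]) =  [-788, -510, -435, -31, 54, 64, 82, 601/7, 468, 677]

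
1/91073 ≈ 0.0000110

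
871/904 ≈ 0.963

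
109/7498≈0.0145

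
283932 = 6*47322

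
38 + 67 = 105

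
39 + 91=130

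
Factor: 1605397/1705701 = 3^ (-1)*31^1*641^ (-1)*887^ (-1)*51787^1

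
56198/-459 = -122 - 200/459 ≈ -122.44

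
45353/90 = 503+83/90 ≈ 503.92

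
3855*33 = 127215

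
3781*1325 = 5009825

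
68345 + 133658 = 202003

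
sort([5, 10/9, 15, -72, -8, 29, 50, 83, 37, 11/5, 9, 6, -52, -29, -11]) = [-72, -52, -29, -11, -8, 10/9, 11/5, 5, 6, 9, 15, 29, 37, 50, 83]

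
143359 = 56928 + 86431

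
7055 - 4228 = 2827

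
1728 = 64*27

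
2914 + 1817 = 4731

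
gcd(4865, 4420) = 5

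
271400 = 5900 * 46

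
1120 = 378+742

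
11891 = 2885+9006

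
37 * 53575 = 1982275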